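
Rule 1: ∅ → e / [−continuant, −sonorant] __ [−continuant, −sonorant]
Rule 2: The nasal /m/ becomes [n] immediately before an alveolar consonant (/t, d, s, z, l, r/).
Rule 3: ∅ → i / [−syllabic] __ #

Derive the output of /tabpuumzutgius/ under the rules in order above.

tabepuunzutegiusi

Rule 1 (stop-cluster e-epenthesis): /b/ and /p/ form a stop–stop cluster, so [e] is inserted between them. /t/ and /g/ form a stop–stop cluster, so [e] is inserted between them. /tabpuumzutgius/ → tabepuumzutegius.
Rule 2 (nasal place assimilation): /m/ precedes the alveolar consonant /z/, so it assimilates in place to [n]. /tabepuumzutegius/ → tabepuunzutegius.
Rule 3 (final i-epenthesis): the form ends in the consonant /s/, so [i] is inserted word-finally. /tabepuunzutegius/ → tabepuunzutegiusi.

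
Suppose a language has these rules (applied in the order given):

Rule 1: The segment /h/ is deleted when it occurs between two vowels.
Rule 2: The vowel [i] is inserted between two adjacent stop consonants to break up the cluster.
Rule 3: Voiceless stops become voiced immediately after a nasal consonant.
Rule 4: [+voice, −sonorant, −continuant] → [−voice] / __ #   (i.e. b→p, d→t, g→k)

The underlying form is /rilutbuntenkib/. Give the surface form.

Rule 1 (intervocalic h-deletion): no segment meets the environment; /rilutbuntenkib/ is unchanged.
Rule 2 (stop-cluster i-epenthesis): /t/ and /b/ form a stop–stop cluster, so [i] is inserted between them. /rilutbuntenkib/ → rilutibuntenkib.
Rule 3 (post-nasal voicing): /t/ is a voiceless stop immediately after the nasal /n/, so it voices to [d]. /k/ is a voiceless stop immediately after the nasal /n/, so it voices to [g]. /rilutibuntenkib/ → rilutibundengib.
Rule 4 (final devoicing): /b/ is a voiced stop in word-final position, so it devoices to [p]. /rilutibundengib/ → rilutibundengip.

rilutibundengip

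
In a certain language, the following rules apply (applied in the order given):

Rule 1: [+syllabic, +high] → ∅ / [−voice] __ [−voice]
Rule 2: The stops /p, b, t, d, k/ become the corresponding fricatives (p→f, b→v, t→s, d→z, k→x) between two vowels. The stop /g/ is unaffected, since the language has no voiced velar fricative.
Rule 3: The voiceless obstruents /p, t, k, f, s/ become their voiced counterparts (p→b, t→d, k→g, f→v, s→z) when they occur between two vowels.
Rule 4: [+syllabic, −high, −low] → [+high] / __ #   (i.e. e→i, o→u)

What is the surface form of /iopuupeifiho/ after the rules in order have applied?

Rule 1 (high vowel syncope): /i/ is a high vowel flanked by voiceless consonants /f/ and /h/, so it deletes. /iopuupeifiho/ → iopuupeifho.
Rule 2 (intervocalic spirantization): /p/ is a stop between vowels /o/ and /u/, so it spirantizes to the fricative [f]. /p/ is a stop between vowels /u/ and /e/, so it spirantizes to the fricative [f]. /iopuupeifho/ → iofuufeifho.
Rule 3 (intervocalic voicing): /f/ is a voiceless obstruent between vowels /o/ and /u/, so it voices to [v]. /f/ is a voiceless obstruent between vowels /u/ and /e/, so it voices to [v]. /iofuufeifho/ → iovuuveifho.
Rule 4 (final vowel raising): /o/ is a mid vowel in word-final position, so it raises to [u]. /iovuuveifho/ → iovuuveifhu.

iovuuveifhu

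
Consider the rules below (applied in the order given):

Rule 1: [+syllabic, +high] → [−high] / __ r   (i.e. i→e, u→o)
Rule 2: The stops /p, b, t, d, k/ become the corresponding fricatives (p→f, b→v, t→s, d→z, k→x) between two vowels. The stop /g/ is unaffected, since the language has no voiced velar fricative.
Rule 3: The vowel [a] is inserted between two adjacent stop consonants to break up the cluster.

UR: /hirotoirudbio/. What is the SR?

herosoerudabio

Rule 1 (pre-rhotic lowering): /i/ is a high vowel immediately before /r/, so it lowers to [e]. /i/ is a high vowel immediately before /r/, so it lowers to [e]. /hirotoirudbio/ → herotoerudbio.
Rule 2 (intervocalic spirantization): /t/ is a stop between vowels /o/ and /o/, so it spirantizes to the fricative [s]. /herotoerudbio/ → herosoerudbio.
Rule 3 (stop-cluster a-epenthesis): /d/ and /b/ form a stop–stop cluster, so [a] is inserted between them. /herosoerudbio/ → herosoerudabio.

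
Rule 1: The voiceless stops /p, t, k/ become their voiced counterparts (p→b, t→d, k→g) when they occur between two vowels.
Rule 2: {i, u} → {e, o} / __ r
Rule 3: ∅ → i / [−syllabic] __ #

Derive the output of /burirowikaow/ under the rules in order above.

borerowigaowi

Rule 1 (intervocalic voicing): /k/ is a voiceless stop between vowels /i/ and /a/, so it voices to [g]. /burirowikaow/ → burirowigaow.
Rule 2 (pre-rhotic lowering): /u/ is a high vowel immediately before /r/, so it lowers to [o]. /i/ is a high vowel immediately before /r/, so it lowers to [e]. /burirowigaow/ → borerowigaow.
Rule 3 (final i-epenthesis): the form ends in the consonant /w/, so [i] is inserted word-finally. /borerowigaow/ → borerowigaowi.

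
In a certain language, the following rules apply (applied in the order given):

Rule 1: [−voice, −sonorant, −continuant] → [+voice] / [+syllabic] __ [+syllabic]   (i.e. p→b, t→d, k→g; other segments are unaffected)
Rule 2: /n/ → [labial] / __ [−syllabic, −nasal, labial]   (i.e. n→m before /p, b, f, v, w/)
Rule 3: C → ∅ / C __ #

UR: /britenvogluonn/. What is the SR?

bridemvogluon

Rule 1 (intervocalic voicing): /t/ is a voiceless stop between vowels /i/ and /e/, so it voices to [d]. /britenvogluonn/ → bridenvogluonn.
Rule 2 (nasal place assimilation): /n/ precedes the labial consonant /v/, so it assimilates in place to [m]. /bridenvogluonn/ → bridemvogluonn.
Rule 3 (final cluster simplification): /n/ is the second consonant of a word-final cluster /nn/, so it deletes. /bridemvogluonn/ → bridemvogluon.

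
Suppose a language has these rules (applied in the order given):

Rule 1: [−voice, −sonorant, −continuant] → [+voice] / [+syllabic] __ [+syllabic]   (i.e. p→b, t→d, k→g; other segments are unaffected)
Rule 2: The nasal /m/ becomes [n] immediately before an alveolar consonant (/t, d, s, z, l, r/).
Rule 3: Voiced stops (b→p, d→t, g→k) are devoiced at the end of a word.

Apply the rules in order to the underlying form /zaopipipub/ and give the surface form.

zaobibibup

Rule 1 (intervocalic voicing): /p/ is a voiceless stop between vowels /o/ and /i/, so it voices to [b]. /p/ is a voiceless stop between vowels /i/ and /i/, so it voices to [b]. /p/ is a voiceless stop between vowels /i/ and /u/, so it voices to [b]. /zaopipipub/ → zaobibibub.
Rule 2 (nasal place assimilation): no segment meets the environment; /zaobibibub/ is unchanged.
Rule 3 (final devoicing): /b/ is a voiced stop in word-final position, so it devoices to [p]. /zaobibibub/ → zaobibibup.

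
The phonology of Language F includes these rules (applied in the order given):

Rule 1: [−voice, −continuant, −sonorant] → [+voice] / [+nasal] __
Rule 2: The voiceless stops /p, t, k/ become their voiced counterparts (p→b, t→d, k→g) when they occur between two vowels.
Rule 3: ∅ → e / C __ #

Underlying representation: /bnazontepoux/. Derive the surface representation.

Rule 1 (post-nasal voicing): /t/ is a voiceless stop immediately after the nasal /n/, so it voices to [d]. /bnazontepoux/ → bnazondepoux.
Rule 2 (intervocalic voicing): /p/ is a voiceless stop between vowels /e/ and /o/, so it voices to [b]. /bnazondepoux/ → bnazondeboux.
Rule 3 (final e-epenthesis): the form ends in the consonant /x/, so [e] is inserted word-finally. /bnazondeboux/ → bnazondebouxe.

bnazondebouxe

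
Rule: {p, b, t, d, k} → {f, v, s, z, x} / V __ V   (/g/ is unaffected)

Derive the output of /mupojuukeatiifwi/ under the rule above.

/p/ is a stop between vowels /u/ and /o/, so it spirantizes to the fricative [f].
/k/ is a stop between vowels /u/ and /e/, so it spirantizes to the fricative [x].
/t/ is a stop between vowels /a/ and /i/, so it spirantizes to the fricative [s].
Surface form: [mufojuuxeasiifwi].

mufojuuxeasiifwi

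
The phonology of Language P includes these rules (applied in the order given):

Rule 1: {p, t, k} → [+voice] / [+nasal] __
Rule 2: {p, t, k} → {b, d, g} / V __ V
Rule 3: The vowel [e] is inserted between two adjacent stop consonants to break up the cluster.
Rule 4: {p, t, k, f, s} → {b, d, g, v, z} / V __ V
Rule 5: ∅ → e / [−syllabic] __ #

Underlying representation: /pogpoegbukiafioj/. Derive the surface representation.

Rule 1 (post-nasal voicing): no segment meets the environment; /pogpoegbukiafioj/ is unchanged.
Rule 2 (intervocalic voicing): /k/ is a voiceless stop between vowels /u/ and /i/, so it voices to [g]. /pogpoegbukiafioj/ → pogpoegbugiafioj.
Rule 3 (stop-cluster e-epenthesis): /g/ and /p/ form a stop–stop cluster, so [e] is inserted between them. /g/ and /b/ form a stop–stop cluster, so [e] is inserted between them. /pogpoegbugiafioj/ → pogepoegebugiafioj.
Rule 4 (intervocalic voicing): /p/ is a voiceless obstruent between vowels /e/ and /o/, so it voices to [b]. /f/ is a voiceless obstruent between vowels /a/ and /i/, so it voices to [v]. /pogepoegebugiafioj/ → pogeboegebugiavioj.
Rule 5 (final e-epenthesis): the form ends in the consonant /j/, so [e] is inserted word-finally. /pogeboegebugiavioj/ → pogeboegebugiavioje.

pogeboegebugiavioje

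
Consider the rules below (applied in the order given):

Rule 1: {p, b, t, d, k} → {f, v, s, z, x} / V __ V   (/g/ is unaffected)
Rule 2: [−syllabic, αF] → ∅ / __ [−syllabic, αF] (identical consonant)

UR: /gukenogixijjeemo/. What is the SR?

Rule 1 (intervocalic spirantization): /k/ is a stop between vowels /u/ and /e/, so it spirantizes to the fricative [x]. /gukenogixijjeemo/ → guxenogixijjeemo.
Rule 2 (degemination): /jj/ is a geminate; the first /j/ deletes. /guxenogixijjeemo/ → guxenogixijeemo.

guxenogixijeemo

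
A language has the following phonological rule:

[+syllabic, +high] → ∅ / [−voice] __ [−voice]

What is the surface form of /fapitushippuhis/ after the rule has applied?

faptshpphs

/i/ is a high vowel flanked by voiceless consonants /p/ and /t/, so it deletes.
/u/ is a high vowel flanked by voiceless consonants /t/ and /s/, so it deletes.
/i/ is a high vowel flanked by voiceless consonants /h/ and /p/, so it deletes.
/u/ is a high vowel flanked by voiceless consonants /p/ and /h/, so it deletes.
/i/ is a high vowel flanked by voiceless consonants /h/ and /s/, so it deletes.
Surface form: [faptshpphs].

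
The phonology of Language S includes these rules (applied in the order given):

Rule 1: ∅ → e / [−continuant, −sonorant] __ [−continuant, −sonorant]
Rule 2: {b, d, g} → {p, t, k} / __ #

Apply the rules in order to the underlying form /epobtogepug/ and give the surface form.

epobetogepuk

Rule 1 (stop-cluster e-epenthesis): /b/ and /t/ form a stop–stop cluster, so [e] is inserted between them. /epobtogepug/ → epobetogepug.
Rule 2 (final devoicing): /g/ is a voiced stop in word-final position, so it devoices to [k]. /epobetogepug/ → epobetogepuk.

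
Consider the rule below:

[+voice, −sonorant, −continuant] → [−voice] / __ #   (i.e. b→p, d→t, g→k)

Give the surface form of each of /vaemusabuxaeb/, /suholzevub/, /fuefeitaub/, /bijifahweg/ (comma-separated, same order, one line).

/vaemusabuxaeb/: /b/ is a voiced stop in word-final position, so it devoices to [p]. → [vaemusabuxaep].
/suholzevub/: /b/ is a voiced stop in word-final position, so it devoices to [p]. → [suholzevup].
/fuefeitaub/: /b/ is a voiced stop in word-final position, so it devoices to [p]. → [fuefeitaup].
/bijifahweg/: /g/ is a voiced stop in word-final position, so it devoices to [k]. → [bijifahwek].

vaemusabuxaep, suholzevup, fuefeitaup, bijifahwek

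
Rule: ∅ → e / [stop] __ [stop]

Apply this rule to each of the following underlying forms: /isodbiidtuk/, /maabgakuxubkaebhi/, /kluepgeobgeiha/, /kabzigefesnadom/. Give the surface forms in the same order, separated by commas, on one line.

/isodbiidtuk/: /d/ and /b/ form a stop–stop cluster, so [e] is inserted between them. /d/ and /t/ form a stop–stop cluster, so [e] is inserted between them. → [isodebiidetuk].
/maabgakuxubkaebhi/: /b/ and /g/ form a stop–stop cluster, so [e] is inserted between them. /b/ and /k/ form a stop–stop cluster, so [e] is inserted between them. → [maabegakuxubekaebhi].
/kluepgeobgeiha/: /p/ and /g/ form a stop–stop cluster, so [e] is inserted between them. /b/ and /g/ form a stop–stop cluster, so [e] is inserted between them. → [kluepegeobegeiha].
/kabzigefesnadom/: the rule's environment is not met; surfaces unchanged as [kabzigefesnadom].

isodebiidetuk, maabegakuxubekaebhi, kluepegeobegeiha, kabzigefesnadom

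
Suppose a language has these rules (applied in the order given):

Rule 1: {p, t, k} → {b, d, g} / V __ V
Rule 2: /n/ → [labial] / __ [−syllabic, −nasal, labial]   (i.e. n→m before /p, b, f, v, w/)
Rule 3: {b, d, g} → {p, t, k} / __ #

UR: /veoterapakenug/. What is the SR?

Rule 1 (intervocalic voicing): /t/ is a voiceless stop between vowels /o/ and /e/, so it voices to [d]. /p/ is a voiceless stop between vowels /a/ and /a/, so it voices to [b]. /k/ is a voiceless stop between vowels /a/ and /e/, so it voices to [g]. /veoterapakenug/ → veoderabagenug.
Rule 2 (nasal place assimilation): no segment meets the environment; /veoderabagenug/ is unchanged.
Rule 3 (final devoicing): /g/ is a voiced stop in word-final position, so it devoices to [k]. /veoderabagenug/ → veoderabagenuk.

veoderabagenuk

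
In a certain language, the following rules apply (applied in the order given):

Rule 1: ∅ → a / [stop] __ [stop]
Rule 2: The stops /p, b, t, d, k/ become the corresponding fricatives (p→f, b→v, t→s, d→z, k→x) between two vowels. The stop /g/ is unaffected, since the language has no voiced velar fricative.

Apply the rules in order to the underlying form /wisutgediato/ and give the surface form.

Rule 1 (stop-cluster a-epenthesis): /t/ and /g/ form a stop–stop cluster, so [a] is inserted between them. /wisutgediato/ → wisutagediato.
Rule 2 (intervocalic spirantization): /t/ is a stop between vowels /u/ and /a/, so it spirantizes to the fricative [s]. /d/ is a stop between vowels /e/ and /i/, so it spirantizes to the fricative [z]. /t/ is a stop between vowels /a/ and /o/, so it spirantizes to the fricative [s]. /wisutagediato/ → wisusageziaso.

wisusageziaso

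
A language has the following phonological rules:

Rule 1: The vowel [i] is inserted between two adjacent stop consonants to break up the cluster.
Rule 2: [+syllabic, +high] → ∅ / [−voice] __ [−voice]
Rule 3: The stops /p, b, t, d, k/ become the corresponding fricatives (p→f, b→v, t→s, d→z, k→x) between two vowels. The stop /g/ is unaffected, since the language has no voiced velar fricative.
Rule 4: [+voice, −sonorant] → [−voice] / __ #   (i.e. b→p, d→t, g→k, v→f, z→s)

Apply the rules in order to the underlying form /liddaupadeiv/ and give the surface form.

lizizaufazeif

Rule 1 (stop-cluster i-epenthesis): /d/ and /d/ form a stop–stop cluster, so [i] is inserted between them. /liddaupadeiv/ → lididaupadeiv.
Rule 2 (high vowel syncope): no segment meets the environment; /lididaupadeiv/ is unchanged.
Rule 3 (intervocalic spirantization): /d/ is a stop between vowels /i/ and /i/, so it spirantizes to the fricative [z]. /d/ is a stop between vowels /i/ and /a/, so it spirantizes to the fricative [z]. /p/ is a stop between vowels /u/ and /a/, so it spirantizes to the fricative [f]. /d/ is a stop between vowels /a/ and /e/, so it spirantizes to the fricative [z]. /lididaupadeiv/ → lizizaufazeiv.
Rule 4 (final devoicing): /v/ is a voiced obstruent in word-final position, so it devoices to [f]. /lizizaufazeiv/ → lizizaufazeif.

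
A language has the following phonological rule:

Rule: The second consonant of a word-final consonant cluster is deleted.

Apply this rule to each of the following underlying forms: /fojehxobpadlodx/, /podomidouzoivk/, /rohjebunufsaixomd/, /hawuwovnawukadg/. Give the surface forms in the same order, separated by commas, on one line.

fojehxobpadlod, podomidouzoiv, rohjebunufsaixom, hawuwovnawukad

/fojehxobpadlodx/: /x/ is the second consonant of a word-final cluster /dx/, so it deletes. → [fojehxobpadlod].
/podomidouzoivk/: /k/ is the second consonant of a word-final cluster /vk/, so it deletes. → [podomidouzoiv].
/rohjebunufsaixomd/: /d/ is the second consonant of a word-final cluster /md/, so it deletes. → [rohjebunufsaixom].
/hawuwovnawukadg/: /g/ is the second consonant of a word-final cluster /dg/, so it deletes. → [hawuwovnawukad].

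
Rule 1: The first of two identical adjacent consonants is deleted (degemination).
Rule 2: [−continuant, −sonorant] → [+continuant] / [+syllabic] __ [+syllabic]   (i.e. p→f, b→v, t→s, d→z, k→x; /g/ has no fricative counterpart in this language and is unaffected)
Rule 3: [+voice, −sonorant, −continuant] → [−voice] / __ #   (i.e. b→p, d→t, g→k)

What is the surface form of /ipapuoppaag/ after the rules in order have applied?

Rule 1 (degemination): /pp/ is a geminate; the first /p/ deletes. /ipapuoppaag/ → ipapuopaag.
Rule 2 (intervocalic spirantization): /p/ is a stop between vowels /i/ and /a/, so it spirantizes to the fricative [f]. /p/ is a stop between vowels /a/ and /u/, so it spirantizes to the fricative [f]. /p/ is a stop between vowels /o/ and /a/, so it spirantizes to the fricative [f]. /ipapuopaag/ → ifafuofaag.
Rule 3 (final devoicing): /g/ is a voiced stop in word-final position, so it devoices to [k]. /ifafuofaag/ → ifafuofaak.

ifafuofaak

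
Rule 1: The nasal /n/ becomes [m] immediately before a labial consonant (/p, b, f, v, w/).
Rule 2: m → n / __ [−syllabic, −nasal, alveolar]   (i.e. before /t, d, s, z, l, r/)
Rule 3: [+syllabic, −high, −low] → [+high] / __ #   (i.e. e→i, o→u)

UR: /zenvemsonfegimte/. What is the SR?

zemvensomfeginti

Rule 1 (nasal place assimilation): /n/ precedes the labial consonant /v/, so it assimilates in place to [m]. /n/ precedes the labial consonant /f/, so it assimilates in place to [m]. /zenvemsonfegimte/ → zemvemsomfegimte.
Rule 2 (nasal place assimilation): /m/ precedes the alveolar consonant /s/, so it assimilates in place to [n]. /m/ precedes the alveolar consonant /t/, so it assimilates in place to [n]. /zemvemsomfegimte/ → zemvensomfeginte.
Rule 3 (final vowel raising): /e/ is a mid vowel in word-final position, so it raises to [i]. /zemvensomfeginte/ → zemvensomfeginti.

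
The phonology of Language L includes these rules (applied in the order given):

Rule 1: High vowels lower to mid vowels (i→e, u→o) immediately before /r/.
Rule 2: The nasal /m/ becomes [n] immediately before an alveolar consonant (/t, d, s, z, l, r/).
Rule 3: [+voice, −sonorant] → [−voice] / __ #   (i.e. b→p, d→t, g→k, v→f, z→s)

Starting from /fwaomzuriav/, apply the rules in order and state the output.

Rule 1 (pre-rhotic lowering): /u/ is a high vowel immediately before /r/, so it lowers to [o]. /fwaomzuriav/ → fwaomzoriav.
Rule 2 (nasal place assimilation): /m/ precedes the alveolar consonant /z/, so it assimilates in place to [n]. /fwaomzoriav/ → fwaonzoriav.
Rule 3 (final devoicing): /v/ is a voiced obstruent in word-final position, so it devoices to [f]. /fwaonzoriav/ → fwaonzoriaf.

fwaonzoriaf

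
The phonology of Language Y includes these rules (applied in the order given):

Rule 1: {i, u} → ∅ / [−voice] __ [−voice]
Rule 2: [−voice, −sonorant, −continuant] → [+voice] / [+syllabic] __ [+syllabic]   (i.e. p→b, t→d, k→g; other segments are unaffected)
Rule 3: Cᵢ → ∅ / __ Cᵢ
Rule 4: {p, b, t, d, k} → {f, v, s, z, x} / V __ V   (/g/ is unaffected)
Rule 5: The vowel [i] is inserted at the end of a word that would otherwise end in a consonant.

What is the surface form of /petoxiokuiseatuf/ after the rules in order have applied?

pezoxioguiseatfi

Rule 1 (high vowel syncope): /u/ is a high vowel flanked by voiceless consonants /t/ and /f/, so it deletes. /petoxiokuiseatuf/ → petoxiokuiseatf.
Rule 2 (intervocalic voicing): /t/ is a voiceless stop between vowels /e/ and /o/, so it voices to [d]. /k/ is a voiceless stop between vowels /o/ and /u/, so it voices to [g]. /petoxiokuiseatf/ → pedoxioguiseatf.
Rule 3 (degemination): no segment meets the environment; /pedoxioguiseatf/ is unchanged.
Rule 4 (intervocalic spirantization): /d/ is a stop between vowels /e/ and /o/, so it spirantizes to the fricative [z]. /pedoxioguiseatf/ → pezoxioguiseatf.
Rule 5 (final i-epenthesis): the form ends in the consonant /f/, so [i] is inserted word-finally. /pezoxioguiseatf/ → pezoxioguiseatfi.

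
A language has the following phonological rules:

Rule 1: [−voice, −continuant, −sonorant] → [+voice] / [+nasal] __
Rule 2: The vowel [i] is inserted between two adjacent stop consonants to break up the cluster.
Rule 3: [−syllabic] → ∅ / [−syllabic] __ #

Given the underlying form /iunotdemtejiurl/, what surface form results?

Rule 1 (post-nasal voicing): /t/ is a voiceless stop immediately after the nasal /m/, so it voices to [d]. /iunotdemtejiurl/ → iunotdemdejiurl.
Rule 2 (stop-cluster i-epenthesis): /t/ and /d/ form a stop–stop cluster, so [i] is inserted between them. /iunotdemdejiurl/ → iunotidemdejiurl.
Rule 3 (final cluster simplification): /l/ is the second consonant of a word-final cluster /rl/, so it deletes. /iunotidemdejiurl/ → iunotidemdejiur.

iunotidemdejiur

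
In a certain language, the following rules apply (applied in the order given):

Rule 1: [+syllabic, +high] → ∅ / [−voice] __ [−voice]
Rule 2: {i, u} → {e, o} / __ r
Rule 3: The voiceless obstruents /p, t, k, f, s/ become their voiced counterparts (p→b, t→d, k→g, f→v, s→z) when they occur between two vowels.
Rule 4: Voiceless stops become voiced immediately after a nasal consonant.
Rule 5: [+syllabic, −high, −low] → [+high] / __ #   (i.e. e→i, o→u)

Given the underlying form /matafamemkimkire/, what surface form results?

madavamemgimgeri

Rule 1 (high vowel syncope): no segment meets the environment; /matafamemkimkire/ is unchanged.
Rule 2 (pre-rhotic lowering): /i/ is a high vowel immediately before /r/, so it lowers to [e]. /matafamemkimkire/ → matafamemkimkere.
Rule 3 (intervocalic voicing): /t/ is a voiceless obstruent between vowels /a/ and /a/, so it voices to [d]. /f/ is a voiceless obstruent between vowels /a/ and /a/, so it voices to [v]. /matafamemkimkere/ → madavamemkimkere.
Rule 4 (post-nasal voicing): /k/ is a voiceless stop immediately after the nasal /m/, so it voices to [g]. /k/ is a voiceless stop immediately after the nasal /m/, so it voices to [g]. /madavamemkimkere/ → madavamemgimgere.
Rule 5 (final vowel raising): /e/ is a mid vowel in word-final position, so it raises to [i]. /madavamemgimgere/ → madavamemgimgeri.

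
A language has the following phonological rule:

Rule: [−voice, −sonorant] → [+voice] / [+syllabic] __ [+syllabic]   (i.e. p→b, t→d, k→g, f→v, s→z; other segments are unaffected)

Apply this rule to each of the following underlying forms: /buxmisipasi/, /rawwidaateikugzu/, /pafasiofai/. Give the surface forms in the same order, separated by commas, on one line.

/buxmisipasi/: /s/ is a voiceless obstruent between vowels /i/ and /i/, so it voices to [z]. /p/ is a voiceless obstruent between vowels /i/ and /a/, so it voices to [b]. /s/ is a voiceless obstruent between vowels /a/ and /i/, so it voices to [z]. → [buxmizibazi].
/rawwidaateikugzu/: /t/ is a voiceless obstruent between vowels /a/ and /e/, so it voices to [d]. /k/ is a voiceless obstruent between vowels /i/ and /u/, so it voices to [g]. → [rawwidaadeigugzu].
/pafasiofai/: /f/ is a voiceless obstruent between vowels /a/ and /a/, so it voices to [v]. /s/ is a voiceless obstruent between vowels /a/ and /i/, so it voices to [z]. /f/ is a voiceless obstruent between vowels /o/ and /a/, so it voices to [v]. → [pavaziovai].

buxmizibazi, rawwidaadeigugzu, pavaziovai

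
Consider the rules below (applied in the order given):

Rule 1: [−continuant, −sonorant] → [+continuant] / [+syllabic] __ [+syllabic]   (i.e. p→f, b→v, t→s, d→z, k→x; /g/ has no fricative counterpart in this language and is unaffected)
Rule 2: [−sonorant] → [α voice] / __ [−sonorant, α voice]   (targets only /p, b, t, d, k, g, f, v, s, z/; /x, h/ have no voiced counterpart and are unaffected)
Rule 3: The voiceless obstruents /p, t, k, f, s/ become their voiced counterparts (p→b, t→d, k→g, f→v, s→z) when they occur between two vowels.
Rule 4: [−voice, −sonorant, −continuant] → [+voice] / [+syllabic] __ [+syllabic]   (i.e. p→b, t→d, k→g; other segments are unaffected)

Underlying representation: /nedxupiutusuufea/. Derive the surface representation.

Rule 1 (intervocalic spirantization): /p/ is a stop between vowels /u/ and /i/, so it spirantizes to the fricative [f]. /t/ is a stop between vowels /u/ and /u/, so it spirantizes to the fricative [s]. /nedxupiutusuufea/ → nedxufiususuufea.
Rule 2 (regressive voicing assimilation): /d/ precedes the voiceless obstruent /x/, so it devoices to [t] by assimilation. /nedxufiususuufea/ → netxufiususuufea.
Rule 3 (intervocalic voicing): /f/ is a voiceless obstruent between vowels /u/ and /i/, so it voices to [v]. /s/ is a voiceless obstruent between vowels /u/ and /u/, so it voices to [z]. /s/ is a voiceless obstruent between vowels /u/ and /u/, so it voices to [z]. /f/ is a voiceless obstruent between vowels /u/ and /e/, so it voices to [v]. /netxufiususuufea/ → netxuviuzuzuuvea.
Rule 4 (intervocalic voicing): no segment meets the environment; /netxuviuzuzuuvea/ is unchanged.

netxuviuzuzuuvea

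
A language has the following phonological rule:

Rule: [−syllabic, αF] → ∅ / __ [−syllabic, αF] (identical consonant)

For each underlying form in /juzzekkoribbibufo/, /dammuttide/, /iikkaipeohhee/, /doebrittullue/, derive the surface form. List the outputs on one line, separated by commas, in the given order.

juzekoribibufo, damutide, iikaipeohee, doebritulue

/juzzekkoribbibufo/: /zz/ is a geminate; the first /z/ deletes. /kk/ is a geminate; the first /k/ deletes. /bb/ is a geminate; the first /b/ deletes. → [juzekoribibufo].
/dammuttide/: /mm/ is a geminate; the first /m/ deletes. /tt/ is a geminate; the first /t/ deletes. → [damutide].
/iikkaipeohhee/: /kk/ is a geminate; the first /k/ deletes. /hh/ is a geminate; the first /h/ deletes. → [iikaipeohee].
/doebrittullue/: /tt/ is a geminate; the first /t/ deletes. /ll/ is a geminate; the first /l/ deletes. → [doebritulue].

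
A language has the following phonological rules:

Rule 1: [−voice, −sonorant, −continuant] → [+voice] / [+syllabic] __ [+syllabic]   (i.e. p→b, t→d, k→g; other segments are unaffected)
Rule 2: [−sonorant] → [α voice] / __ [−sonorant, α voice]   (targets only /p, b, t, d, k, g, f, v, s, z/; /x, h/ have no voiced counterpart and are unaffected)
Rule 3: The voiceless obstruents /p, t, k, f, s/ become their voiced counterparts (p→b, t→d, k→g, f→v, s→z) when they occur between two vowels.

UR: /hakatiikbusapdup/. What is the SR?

hagadiigbuzabdup

Rule 1 (intervocalic voicing): /k/ is a voiceless stop between vowels /a/ and /a/, so it voices to [g]. /t/ is a voiceless stop between vowels /a/ and /i/, so it voices to [d]. /hakatiikbusapdup/ → hagadiikbusapdup.
Rule 2 (regressive voicing assimilation): /k/ precedes the voiced obstruent /b/, so it voices to [g] by assimilation. /p/ precedes the voiced obstruent /d/, so it voices to [b] by assimilation. /hagadiikbusapdup/ → hagadiigbusabdup.
Rule 3 (intervocalic voicing): /s/ is a voiceless obstruent between vowels /u/ and /a/, so it voices to [z]. /hagadiigbusabdup/ → hagadiigbuzabdup.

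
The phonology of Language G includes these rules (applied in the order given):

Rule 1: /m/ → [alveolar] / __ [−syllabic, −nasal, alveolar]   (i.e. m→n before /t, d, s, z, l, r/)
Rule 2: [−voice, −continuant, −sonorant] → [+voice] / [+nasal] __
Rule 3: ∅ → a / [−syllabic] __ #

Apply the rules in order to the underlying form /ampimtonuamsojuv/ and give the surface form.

Rule 1 (nasal place assimilation): /m/ precedes the alveolar consonant /t/, so it assimilates in place to [n]. /m/ precedes the alveolar consonant /s/, so it assimilates in place to [n]. /ampimtonuamsojuv/ → ampintonuansojuv.
Rule 2 (post-nasal voicing): /p/ is a voiceless stop immediately after the nasal /m/, so it voices to [b]. /t/ is a voiceless stop immediately after the nasal /n/, so it voices to [d]. /ampintonuansojuv/ → ambindonuansojuv.
Rule 3 (final a-epenthesis): the form ends in the consonant /v/, so [a] is inserted word-finally. /ambindonuansojuv/ → ambindonuansojuva.

ambindonuansojuva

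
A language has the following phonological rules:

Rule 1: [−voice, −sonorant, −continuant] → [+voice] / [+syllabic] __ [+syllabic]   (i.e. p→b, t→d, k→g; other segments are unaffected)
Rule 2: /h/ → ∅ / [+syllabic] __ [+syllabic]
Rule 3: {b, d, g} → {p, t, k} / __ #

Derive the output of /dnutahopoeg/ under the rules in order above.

dnudaoboek

Rule 1 (intervocalic voicing): /t/ is a voiceless stop between vowels /u/ and /a/, so it voices to [d]. /p/ is a voiceless stop between vowels /o/ and /o/, so it voices to [b]. /dnutahopoeg/ → dnudahoboeg.
Rule 2 (intervocalic h-deletion): /h/ occurs between vowels /a/ and /o/, so it deletes. /dnudahoboeg/ → dnudaoboeg.
Rule 3 (final devoicing): /g/ is a voiced stop in word-final position, so it devoices to [k]. /dnudaoboeg/ → dnudaoboek.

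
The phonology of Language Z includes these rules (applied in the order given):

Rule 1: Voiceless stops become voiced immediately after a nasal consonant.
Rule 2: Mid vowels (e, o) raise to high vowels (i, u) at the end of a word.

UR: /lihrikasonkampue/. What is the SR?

lihrikasongambui

Rule 1 (post-nasal voicing): /k/ is a voiceless stop immediately after the nasal /n/, so it voices to [g]. /p/ is a voiceless stop immediately after the nasal /m/, so it voices to [b]. /lihrikasonkampue/ → lihrikasongambue.
Rule 2 (final vowel raising): /e/ is a mid vowel in word-final position, so it raises to [i]. /lihrikasongambue/ → lihrikasongambui.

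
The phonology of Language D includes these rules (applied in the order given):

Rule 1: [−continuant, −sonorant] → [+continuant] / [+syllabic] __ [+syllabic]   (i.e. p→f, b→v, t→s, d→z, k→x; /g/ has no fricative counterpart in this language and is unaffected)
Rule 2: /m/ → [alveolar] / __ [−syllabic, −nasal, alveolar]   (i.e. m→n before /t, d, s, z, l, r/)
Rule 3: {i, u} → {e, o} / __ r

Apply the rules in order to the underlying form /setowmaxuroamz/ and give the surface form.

Rule 1 (intervocalic spirantization): /t/ is a stop between vowels /e/ and /o/, so it spirantizes to the fricative [s]. /setowmaxuroamz/ → sesowmaxuroamz.
Rule 2 (nasal place assimilation): /m/ precedes the alveolar consonant /z/, so it assimilates in place to [n]. /sesowmaxuroamz/ → sesowmaxuroanz.
Rule 3 (pre-rhotic lowering): /u/ is a high vowel immediately before /r/, so it lowers to [o]. /sesowmaxuroanz/ → sesowmaxoroanz.

sesowmaxoroanz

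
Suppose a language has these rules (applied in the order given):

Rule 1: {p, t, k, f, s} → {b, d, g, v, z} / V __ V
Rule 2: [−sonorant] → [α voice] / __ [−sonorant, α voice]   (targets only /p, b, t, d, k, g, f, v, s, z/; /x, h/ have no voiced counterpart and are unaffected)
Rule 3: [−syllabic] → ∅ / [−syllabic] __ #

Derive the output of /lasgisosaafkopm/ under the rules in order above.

lazgizozaafkop

Rule 1 (intervocalic voicing): /s/ is a voiceless obstruent between vowels /i/ and /o/, so it voices to [z]. /s/ is a voiceless obstruent between vowels /o/ and /a/, so it voices to [z]. /lasgisosaafkopm/ → lasgizozaafkopm.
Rule 2 (regressive voicing assimilation): /s/ precedes the voiced obstruent /g/, so it voices to [z] by assimilation. /lasgizozaafkopm/ → lazgizozaafkopm.
Rule 3 (final cluster simplification): /m/ is the second consonant of a word-final cluster /pm/, so it deletes. /lazgizozaafkopm/ → lazgizozaafkop.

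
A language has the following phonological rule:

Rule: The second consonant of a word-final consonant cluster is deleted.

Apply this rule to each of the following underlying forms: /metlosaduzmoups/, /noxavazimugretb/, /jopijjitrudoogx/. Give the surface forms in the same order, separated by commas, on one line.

metlosaduzmoup, noxavazimugret, jopijjitrudoog

/metlosaduzmoups/: /s/ is the second consonant of a word-final cluster /ps/, so it deletes. → [metlosaduzmoup].
/noxavazimugretb/: /b/ is the second consonant of a word-final cluster /tb/, so it deletes. → [noxavazimugret].
/jopijjitrudoogx/: /x/ is the second consonant of a word-final cluster /gx/, so it deletes. → [jopijjitrudoog].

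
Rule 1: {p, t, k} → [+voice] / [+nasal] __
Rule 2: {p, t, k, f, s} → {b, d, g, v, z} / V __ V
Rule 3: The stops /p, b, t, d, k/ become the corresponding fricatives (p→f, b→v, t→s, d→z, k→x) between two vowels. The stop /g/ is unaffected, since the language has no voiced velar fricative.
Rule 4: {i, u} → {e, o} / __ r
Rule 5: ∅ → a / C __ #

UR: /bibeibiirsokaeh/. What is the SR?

biveiviersogaeha

Rule 1 (post-nasal voicing): no segment meets the environment; /bibeibiirsokaeh/ is unchanged.
Rule 2 (intervocalic voicing): /k/ is a voiceless obstruent between vowels /o/ and /a/, so it voices to [g]. /bibeibiirsokaeh/ → bibeibiirsogaeh.
Rule 3 (intervocalic spirantization): /b/ is a stop between vowels /i/ and /e/, so it spirantizes to the fricative [v]. /b/ is a stop between vowels /i/ and /i/, so it spirantizes to the fricative [v]. /bibeibiirsogaeh/ → biveiviirsogaeh.
Rule 4 (pre-rhotic lowering): /i/ is a high vowel immediately before /r/, so it lowers to [e]. /biveiviirsogaeh/ → biveiviersogaeh.
Rule 5 (final a-epenthesis): the form ends in the consonant /h/, so [a] is inserted word-finally. /biveiviersogaeh/ → biveiviersogaeha.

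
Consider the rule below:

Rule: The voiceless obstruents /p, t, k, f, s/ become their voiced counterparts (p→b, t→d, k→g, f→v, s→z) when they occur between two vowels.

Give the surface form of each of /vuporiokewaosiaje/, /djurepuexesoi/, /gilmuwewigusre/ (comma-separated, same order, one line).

vuboriogewaoziaje, djurebuexezoi, gilmuwewigusre

/vuporiokewaosiaje/: /p/ is a voiceless obstruent between vowels /u/ and /o/, so it voices to [b]. /k/ is a voiceless obstruent between vowels /o/ and /e/, so it voices to [g]. /s/ is a voiceless obstruent between vowels /o/ and /i/, so it voices to [z]. → [vuboriogewaoziaje].
/djurepuexesoi/: /p/ is a voiceless obstruent between vowels /e/ and /u/, so it voices to [b]. /s/ is a voiceless obstruent between vowels /e/ and /o/, so it voices to [z]. → [djurebuexezoi].
/gilmuwewigusre/: the rule's environment is not met; surfaces unchanged as [gilmuwewigusre].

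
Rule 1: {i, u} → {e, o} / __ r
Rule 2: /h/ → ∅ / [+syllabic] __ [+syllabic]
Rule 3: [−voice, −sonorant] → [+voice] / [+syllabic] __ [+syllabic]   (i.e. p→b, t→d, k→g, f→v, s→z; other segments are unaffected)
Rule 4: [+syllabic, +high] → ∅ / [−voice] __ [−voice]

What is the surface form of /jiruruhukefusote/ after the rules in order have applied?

jeroruugevuzode

Rule 1 (pre-rhotic lowering): /i/ is a high vowel immediately before /r/, so it lowers to [e]. /u/ is a high vowel immediately before /r/, so it lowers to [o]. /jiruruhukefusote/ → jeroruhukefusote.
Rule 2 (intervocalic h-deletion): /h/ occurs between vowels /u/ and /u/, so it deletes. /jeroruhukefusote/ → jeroruukefusote.
Rule 3 (intervocalic voicing): /k/ is a voiceless obstruent between vowels /u/ and /e/, so it voices to [g]. /f/ is a voiceless obstruent between vowels /e/ and /u/, so it voices to [v]. /s/ is a voiceless obstruent between vowels /u/ and /o/, so it voices to [z]. /t/ is a voiceless obstruent between vowels /o/ and /e/, so it voices to [d]. /jeroruukefusote/ → jeroruugevuzode.
Rule 4 (high vowel syncope): no segment meets the environment; /jeroruugevuzode/ is unchanged.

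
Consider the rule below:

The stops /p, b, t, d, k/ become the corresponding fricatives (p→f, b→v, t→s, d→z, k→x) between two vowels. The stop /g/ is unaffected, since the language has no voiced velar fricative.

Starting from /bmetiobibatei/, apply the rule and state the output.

bmesiovivasei

Scanning /bmetiobibatei/: /b/ at position 1 is not in the conditioning environment; /t/ is a stop between vowels /e/ and /i/, so it spirantizes to the fricative [s]; /b/ is a stop between vowels /o/ and /i/, so it spirantizes to the fricative [v]; /b/ is a stop between vowels /i/ and /a/, so it spirantizes to the fricative [v]; /t/ is a stop between vowels /a/ and /e/, so it spirantizes to the fricative [s].
Result: [bmesiovivasei].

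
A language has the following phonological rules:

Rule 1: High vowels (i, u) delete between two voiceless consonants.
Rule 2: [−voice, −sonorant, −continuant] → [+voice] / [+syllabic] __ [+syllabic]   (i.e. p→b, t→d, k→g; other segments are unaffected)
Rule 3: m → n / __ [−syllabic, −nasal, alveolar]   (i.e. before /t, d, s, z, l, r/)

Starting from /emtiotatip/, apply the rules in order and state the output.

Rule 1 (high vowel syncope): /i/ is a high vowel flanked by voiceless consonants /t/ and /p/, so it deletes. /emtiotatip/ → emtiotatp.
Rule 2 (intervocalic voicing): /t/ is a voiceless stop between vowels /o/ and /a/, so it voices to [d]. /emtiotatp/ → emtiodatp.
Rule 3 (nasal place assimilation): /m/ precedes the alveolar consonant /t/, so it assimilates in place to [n]. /emtiodatp/ → entiodatp.

entiodatp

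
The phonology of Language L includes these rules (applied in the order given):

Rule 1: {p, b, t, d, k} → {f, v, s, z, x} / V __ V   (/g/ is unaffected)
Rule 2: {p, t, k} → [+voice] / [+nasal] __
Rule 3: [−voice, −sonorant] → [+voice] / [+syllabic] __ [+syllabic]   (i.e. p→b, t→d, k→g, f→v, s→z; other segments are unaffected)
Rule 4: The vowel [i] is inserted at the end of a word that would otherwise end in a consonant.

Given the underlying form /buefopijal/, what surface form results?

Rule 1 (intervocalic spirantization): /p/ is a stop between vowels /o/ and /i/, so it spirantizes to the fricative [f]. /buefopijal/ → buefofijal.
Rule 2 (post-nasal voicing): no segment meets the environment; /buefofijal/ is unchanged.
Rule 3 (intervocalic voicing): /f/ is a voiceless obstruent between vowels /e/ and /o/, so it voices to [v]. /f/ is a voiceless obstruent between vowels /o/ and /i/, so it voices to [v]. /buefofijal/ → buevovijal.
Rule 4 (final i-epenthesis): the form ends in the consonant /l/, so [i] is inserted word-finally. /buevovijal/ → buevovijali.

buevovijali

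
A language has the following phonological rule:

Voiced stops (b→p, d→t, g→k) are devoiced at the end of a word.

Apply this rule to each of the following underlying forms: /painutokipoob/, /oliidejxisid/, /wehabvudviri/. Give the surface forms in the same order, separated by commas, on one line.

painutokipoop, oliidejxisit, wehabvudviri

/painutokipoob/: /b/ is a voiced stop in word-final position, so it devoices to [p]. → [painutokipoop].
/oliidejxisid/: /d/ is a voiced stop in word-final position, so it devoices to [t]. → [oliidejxisit].
/wehabvudviri/: the rule's environment is not met; surfaces unchanged as [wehabvudviri].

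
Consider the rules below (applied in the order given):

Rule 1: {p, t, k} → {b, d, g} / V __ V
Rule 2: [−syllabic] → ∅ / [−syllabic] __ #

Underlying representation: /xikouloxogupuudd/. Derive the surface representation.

Rule 1 (intervocalic voicing): /k/ is a voiceless stop between vowels /i/ and /o/, so it voices to [g]. /p/ is a voiceless stop between vowels /u/ and /u/, so it voices to [b]. /xikouloxogupuudd/ → xigouloxogubuudd.
Rule 2 (final cluster simplification): /d/ is the second consonant of a word-final cluster /dd/, so it deletes. /xigouloxogubuudd/ → xigouloxogubuud.

xigouloxogubuud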